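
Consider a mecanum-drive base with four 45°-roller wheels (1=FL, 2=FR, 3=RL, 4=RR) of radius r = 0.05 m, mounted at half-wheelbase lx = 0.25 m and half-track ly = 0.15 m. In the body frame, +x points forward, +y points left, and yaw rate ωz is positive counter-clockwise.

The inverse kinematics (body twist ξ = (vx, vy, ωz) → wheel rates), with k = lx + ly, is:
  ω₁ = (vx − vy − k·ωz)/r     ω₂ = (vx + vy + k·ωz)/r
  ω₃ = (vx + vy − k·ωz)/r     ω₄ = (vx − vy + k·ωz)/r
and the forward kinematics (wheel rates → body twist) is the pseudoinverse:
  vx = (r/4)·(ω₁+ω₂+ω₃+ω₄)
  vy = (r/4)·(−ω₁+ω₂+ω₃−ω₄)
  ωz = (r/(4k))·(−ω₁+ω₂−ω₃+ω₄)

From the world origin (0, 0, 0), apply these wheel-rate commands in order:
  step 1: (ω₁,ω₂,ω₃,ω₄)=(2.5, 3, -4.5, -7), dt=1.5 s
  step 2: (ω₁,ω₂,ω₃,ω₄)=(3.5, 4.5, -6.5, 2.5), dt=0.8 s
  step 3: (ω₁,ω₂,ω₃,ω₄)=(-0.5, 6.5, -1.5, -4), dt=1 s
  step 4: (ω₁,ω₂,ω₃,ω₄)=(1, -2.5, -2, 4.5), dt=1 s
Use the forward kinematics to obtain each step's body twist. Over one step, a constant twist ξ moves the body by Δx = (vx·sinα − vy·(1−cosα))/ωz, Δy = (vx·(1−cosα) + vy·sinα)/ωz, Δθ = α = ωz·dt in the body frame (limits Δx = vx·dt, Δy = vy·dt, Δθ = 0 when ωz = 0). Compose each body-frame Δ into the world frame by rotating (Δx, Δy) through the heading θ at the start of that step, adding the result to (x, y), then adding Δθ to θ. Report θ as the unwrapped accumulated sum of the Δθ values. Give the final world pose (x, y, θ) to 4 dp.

(-0.0340, -0.0135, 0.3906)

step 1: ξ=(vx,vy,ωz)=(-0.0750, 0.0375, -0.0625), dt=1.5 → body Δ=(-0.1097, 0.0614, -0.0938) → world pose (-0.1097, 0.0614, -0.0938)
step 2: ξ=(vx,vy,ωz)=(0.0500, -0.1000, 0.3125), dt=0.8 → body Δ=(0.0495, -0.0742, 0.2500) → world pose (-0.0673, -0.0171, 0.1562)
step 3: ξ=(vx,vy,ωz)=(0.0062, 0.1188, 0.1406), dt=1.0 → body Δ=(-0.0021, 0.1188, 0.1406) → world pose (-0.0879, 0.1000, 0.2969)
step 4: ξ=(vx,vy,ωz)=(0.0125, -0.1250, 0.0938), dt=1.0 → body Δ=(0.0183, -0.1242, 0.0938) → world pose (-0.0340, -0.0135, 0.3906)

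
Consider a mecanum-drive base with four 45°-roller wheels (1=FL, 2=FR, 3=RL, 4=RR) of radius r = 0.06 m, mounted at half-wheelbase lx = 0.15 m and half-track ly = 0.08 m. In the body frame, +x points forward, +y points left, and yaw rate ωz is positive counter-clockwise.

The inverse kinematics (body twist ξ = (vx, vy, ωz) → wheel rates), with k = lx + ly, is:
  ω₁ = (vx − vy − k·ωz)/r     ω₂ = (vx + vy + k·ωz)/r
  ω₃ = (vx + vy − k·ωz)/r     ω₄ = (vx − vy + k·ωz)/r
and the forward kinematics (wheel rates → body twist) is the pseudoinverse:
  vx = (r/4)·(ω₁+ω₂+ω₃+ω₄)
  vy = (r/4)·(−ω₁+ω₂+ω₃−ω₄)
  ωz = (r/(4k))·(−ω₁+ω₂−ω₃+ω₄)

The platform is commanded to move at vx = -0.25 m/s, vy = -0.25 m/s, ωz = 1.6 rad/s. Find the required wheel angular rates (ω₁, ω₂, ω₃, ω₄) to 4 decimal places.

(-6.1333, -2.2000, -14.4667, 6.1333)

k = lx + ly = 0.15 + 0.08 = 0.2300;  k·ωz = 0.2300·1.6 = 0.3680
ω₁ (FL) = (vx − vy − k·ωz)/r = -0.3680/0.06 = -6.1333
ω₂ (FR) = (vx + vy + k·ωz)/r = -0.1320/0.06 = -2.2000
ω₃ (RL) = (vx + vy − k·ωz)/r = -0.8680/0.06 = -14.4667
ω₄ (RR) = (vx − vy + k·ωz)/r = 0.3680/0.06 = 6.1333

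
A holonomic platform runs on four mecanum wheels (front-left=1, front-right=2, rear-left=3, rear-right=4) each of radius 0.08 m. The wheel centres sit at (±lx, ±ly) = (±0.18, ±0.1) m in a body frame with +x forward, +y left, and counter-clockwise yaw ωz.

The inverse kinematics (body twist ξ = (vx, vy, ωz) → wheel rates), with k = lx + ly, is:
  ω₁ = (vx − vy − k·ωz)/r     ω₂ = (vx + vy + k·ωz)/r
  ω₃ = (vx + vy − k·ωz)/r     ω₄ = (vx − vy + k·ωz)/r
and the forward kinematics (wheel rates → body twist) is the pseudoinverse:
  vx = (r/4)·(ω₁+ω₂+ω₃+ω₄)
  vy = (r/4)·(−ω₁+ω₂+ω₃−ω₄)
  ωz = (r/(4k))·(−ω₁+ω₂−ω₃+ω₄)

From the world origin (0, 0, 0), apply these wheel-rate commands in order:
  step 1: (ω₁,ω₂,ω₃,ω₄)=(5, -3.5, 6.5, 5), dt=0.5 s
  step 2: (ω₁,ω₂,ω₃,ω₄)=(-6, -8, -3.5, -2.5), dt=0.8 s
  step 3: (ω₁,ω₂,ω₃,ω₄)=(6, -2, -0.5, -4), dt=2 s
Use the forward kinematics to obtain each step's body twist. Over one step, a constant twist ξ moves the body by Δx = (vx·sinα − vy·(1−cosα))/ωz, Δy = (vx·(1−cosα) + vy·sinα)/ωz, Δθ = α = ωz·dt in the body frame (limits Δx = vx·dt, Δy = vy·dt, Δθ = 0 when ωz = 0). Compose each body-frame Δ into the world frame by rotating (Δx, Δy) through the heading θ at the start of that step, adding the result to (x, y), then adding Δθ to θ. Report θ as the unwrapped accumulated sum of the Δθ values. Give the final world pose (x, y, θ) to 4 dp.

(-0.3570, -0.0515, -2.0571)

step 1: ξ=(vx,vy,ωz)=(0.2600, -0.1400, -0.7143), dt=0.5 → body Δ=(0.1149, -0.0915, -0.3571) → world pose (0.1149, -0.0915, -0.3571)
step 2: ξ=(vx,vy,ωz)=(-0.4000, -0.0600, -0.0714), dt=0.8 → body Δ=(-0.3212, -0.0388, -0.0571) → world pose (-0.1996, -0.0156, -0.4143)
step 3: ξ=(vx,vy,ωz)=(-0.0100, -0.0900, -0.8214), dt=2.0 → body Δ=(-0.1296, -0.0962, -1.6429) → world pose (-0.3570, -0.0515, -2.0571)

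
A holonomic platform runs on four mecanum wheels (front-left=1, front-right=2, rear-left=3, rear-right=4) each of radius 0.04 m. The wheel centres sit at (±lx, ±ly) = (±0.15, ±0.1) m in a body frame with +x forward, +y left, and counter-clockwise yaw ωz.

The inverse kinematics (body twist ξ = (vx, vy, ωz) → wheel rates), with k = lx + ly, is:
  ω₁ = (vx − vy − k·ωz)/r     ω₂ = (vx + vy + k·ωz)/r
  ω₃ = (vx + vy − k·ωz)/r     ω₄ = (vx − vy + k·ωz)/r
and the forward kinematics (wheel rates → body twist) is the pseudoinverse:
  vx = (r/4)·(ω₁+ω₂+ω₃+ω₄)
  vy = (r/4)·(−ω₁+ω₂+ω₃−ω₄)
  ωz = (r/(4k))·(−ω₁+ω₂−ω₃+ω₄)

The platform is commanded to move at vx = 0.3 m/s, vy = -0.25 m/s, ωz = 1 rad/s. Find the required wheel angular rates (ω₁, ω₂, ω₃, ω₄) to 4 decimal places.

(7.5000, 7.5000, -5.0000, 20.0000)

k = lx + ly = 0.15 + 0.1 = 0.2500;  k·ωz = 0.2500·1 = 0.2500
ω₁ (FL) = (vx − vy − k·ωz)/r = 0.3000/0.04 = 7.5000
ω₂ (FR) = (vx + vy + k·ωz)/r = 0.3000/0.04 = 7.5000
ω₃ (RL) = (vx + vy − k·ωz)/r = -0.2000/0.04 = -5.0000
ω₄ (RR) = (vx − vy + k·ωz)/r = 0.8000/0.04 = 20.0000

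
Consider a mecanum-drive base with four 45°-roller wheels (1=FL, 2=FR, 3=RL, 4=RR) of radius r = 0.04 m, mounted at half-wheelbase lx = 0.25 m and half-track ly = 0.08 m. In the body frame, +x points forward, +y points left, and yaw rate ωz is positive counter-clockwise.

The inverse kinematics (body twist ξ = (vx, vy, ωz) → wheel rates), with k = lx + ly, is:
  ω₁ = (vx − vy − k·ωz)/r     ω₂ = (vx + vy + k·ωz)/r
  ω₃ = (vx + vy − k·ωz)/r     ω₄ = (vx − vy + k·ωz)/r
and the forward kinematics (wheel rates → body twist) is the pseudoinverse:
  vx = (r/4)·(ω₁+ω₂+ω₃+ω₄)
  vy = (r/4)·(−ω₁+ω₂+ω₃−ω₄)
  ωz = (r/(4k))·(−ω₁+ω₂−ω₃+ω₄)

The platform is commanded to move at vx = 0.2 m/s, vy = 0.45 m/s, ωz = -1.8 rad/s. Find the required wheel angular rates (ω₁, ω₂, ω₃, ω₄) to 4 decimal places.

k = lx + ly = 0.25 + 0.08 = 0.3300;  k·ωz = 0.3300·-1.8 = -0.5940
ω₁ (FL) = (vx − vy − k·ωz)/r = 0.3440/0.04 = 8.6000
ω₂ (FR) = (vx + vy + k·ωz)/r = 0.0560/0.04 = 1.4000
ω₃ (RL) = (vx + vy − k·ωz)/r = 1.2440/0.04 = 31.1000
ω₄ (RR) = (vx − vy + k·ωz)/r = -0.8440/0.04 = -21.1000

(8.6000, 1.4000, 31.1000, -21.1000)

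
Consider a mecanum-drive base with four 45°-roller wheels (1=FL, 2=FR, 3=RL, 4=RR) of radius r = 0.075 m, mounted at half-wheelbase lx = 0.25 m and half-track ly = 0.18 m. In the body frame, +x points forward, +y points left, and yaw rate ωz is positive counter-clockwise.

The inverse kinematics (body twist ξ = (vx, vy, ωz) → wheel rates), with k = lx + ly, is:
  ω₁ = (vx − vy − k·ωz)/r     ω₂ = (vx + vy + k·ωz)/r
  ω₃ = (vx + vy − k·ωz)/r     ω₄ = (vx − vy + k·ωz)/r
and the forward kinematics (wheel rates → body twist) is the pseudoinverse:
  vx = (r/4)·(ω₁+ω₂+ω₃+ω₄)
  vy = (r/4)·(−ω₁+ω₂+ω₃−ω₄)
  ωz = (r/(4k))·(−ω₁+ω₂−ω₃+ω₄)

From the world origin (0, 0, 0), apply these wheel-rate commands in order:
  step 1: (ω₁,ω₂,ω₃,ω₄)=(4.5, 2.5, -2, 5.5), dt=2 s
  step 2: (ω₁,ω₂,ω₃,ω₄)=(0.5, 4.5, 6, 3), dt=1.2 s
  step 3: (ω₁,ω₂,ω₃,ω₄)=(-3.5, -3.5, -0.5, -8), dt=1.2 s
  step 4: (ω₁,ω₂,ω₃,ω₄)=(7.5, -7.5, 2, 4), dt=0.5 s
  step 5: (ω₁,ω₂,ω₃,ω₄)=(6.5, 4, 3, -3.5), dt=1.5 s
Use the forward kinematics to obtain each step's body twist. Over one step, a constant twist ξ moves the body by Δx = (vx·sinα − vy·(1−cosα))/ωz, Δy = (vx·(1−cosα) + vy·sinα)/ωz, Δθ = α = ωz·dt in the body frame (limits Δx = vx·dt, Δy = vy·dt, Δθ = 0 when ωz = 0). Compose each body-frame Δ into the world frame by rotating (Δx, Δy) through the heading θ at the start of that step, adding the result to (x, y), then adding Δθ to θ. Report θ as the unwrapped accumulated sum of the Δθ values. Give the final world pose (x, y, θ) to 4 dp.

(0.6332, -0.0918, -0.7326)

step 1: ξ=(vx,vy,ωz)=(0.1969, -0.1781, 0.2398), dt=2.0 → body Δ=(0.4626, -0.2501, 0.4797) → world pose (0.4626, -0.2501, 0.4797)
step 2: ξ=(vx,vy,ωz)=(0.2625, 0.1312, 0.0436), dt=1.2 → body Δ=(0.3107, 0.1657, 0.0523) → world pose (0.6619, 0.0403, 0.5320)
step 3: ξ=(vx,vy,ωz)=(-0.2906, 0.1406, -0.3270), dt=1.2 → body Δ=(-0.3072, 0.2320, -0.3924) → world pose (0.2794, 0.0844, 0.1395)
step 4: ξ=(vx,vy,ωz)=(0.1125, -0.3187, -0.5669), dt=0.5 → body Δ=(0.0331, -0.1652, -0.2834) → world pose (0.3352, -0.0746, -0.1439)
step 5: ξ=(vx,vy,ωz)=(0.1875, 0.0750, -0.3924), dt=1.5 → body Δ=(0.2975, 0.0257, -0.5887) → world pose (0.6332, -0.0918, -0.7326)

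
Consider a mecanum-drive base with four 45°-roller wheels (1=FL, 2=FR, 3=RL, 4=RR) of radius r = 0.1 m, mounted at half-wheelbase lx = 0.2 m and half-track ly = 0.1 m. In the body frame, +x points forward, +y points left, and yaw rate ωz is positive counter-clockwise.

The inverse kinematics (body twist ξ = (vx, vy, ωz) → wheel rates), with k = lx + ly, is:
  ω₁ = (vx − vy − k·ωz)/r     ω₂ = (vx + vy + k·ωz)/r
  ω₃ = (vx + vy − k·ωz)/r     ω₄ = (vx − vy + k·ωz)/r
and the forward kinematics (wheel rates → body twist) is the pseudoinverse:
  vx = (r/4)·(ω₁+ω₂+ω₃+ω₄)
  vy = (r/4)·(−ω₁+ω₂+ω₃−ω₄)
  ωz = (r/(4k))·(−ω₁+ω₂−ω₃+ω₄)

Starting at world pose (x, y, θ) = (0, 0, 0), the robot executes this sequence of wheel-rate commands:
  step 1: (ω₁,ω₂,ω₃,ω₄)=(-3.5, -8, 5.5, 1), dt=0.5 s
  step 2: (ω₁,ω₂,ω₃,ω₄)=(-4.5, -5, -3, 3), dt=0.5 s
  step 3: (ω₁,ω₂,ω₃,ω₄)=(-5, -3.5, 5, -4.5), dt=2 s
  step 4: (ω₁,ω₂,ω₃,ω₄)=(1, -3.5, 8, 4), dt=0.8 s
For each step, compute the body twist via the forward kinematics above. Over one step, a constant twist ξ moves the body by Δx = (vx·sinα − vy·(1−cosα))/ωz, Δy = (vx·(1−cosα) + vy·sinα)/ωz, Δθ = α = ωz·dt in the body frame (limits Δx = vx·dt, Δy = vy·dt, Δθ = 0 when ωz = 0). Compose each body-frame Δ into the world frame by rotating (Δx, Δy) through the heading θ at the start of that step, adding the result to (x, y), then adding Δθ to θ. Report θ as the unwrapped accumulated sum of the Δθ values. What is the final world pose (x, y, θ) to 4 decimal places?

(-0.1266, 0.4018, -2.0458)

step 1: ξ=(vx,vy,ωz)=(-0.1250, 0.0000, -0.7500), dt=0.5 → body Δ=(-0.0610, 0.0116, -0.3750) → world pose (-0.0610, 0.0116, -0.3750)
step 2: ξ=(vx,vy,ωz)=(-0.2375, -0.1625, 0.4583), dt=0.5 → body Δ=(-0.1084, -0.0941, 0.2292) → world pose (-0.1964, -0.0362, -0.1458)
step 3: ξ=(vx,vy,ωz)=(-0.2000, 0.2750, -0.6667), dt=2.0 → body Δ=(0.0239, 0.6304, -1.3333) → world pose (-0.0812, 0.5839, -1.4792)
step 4: ξ=(vx,vy,ωz)=(0.2375, -0.0125, -0.7083), dt=0.8 → body Δ=(0.1772, -0.0619, -0.5667) → world pose (-0.1266, 0.4018, -2.0458)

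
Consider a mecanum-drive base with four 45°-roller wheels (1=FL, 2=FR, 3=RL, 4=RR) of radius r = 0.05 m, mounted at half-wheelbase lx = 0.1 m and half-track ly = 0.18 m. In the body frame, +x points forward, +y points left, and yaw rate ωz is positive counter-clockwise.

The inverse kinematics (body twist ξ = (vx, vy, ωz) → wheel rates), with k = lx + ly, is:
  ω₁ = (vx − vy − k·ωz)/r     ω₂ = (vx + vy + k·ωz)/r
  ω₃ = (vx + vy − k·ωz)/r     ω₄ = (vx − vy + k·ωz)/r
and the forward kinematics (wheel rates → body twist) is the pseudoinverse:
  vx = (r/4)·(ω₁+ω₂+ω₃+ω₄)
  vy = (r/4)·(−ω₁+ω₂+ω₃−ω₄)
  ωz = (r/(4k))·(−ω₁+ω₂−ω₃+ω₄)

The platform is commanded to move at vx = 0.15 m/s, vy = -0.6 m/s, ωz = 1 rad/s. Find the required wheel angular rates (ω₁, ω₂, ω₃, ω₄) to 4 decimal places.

(9.4000, -3.4000, -14.6000, 20.6000)

k = lx + ly = 0.1 + 0.18 = 0.2800;  k·ωz = 0.2800·1 = 0.2800
ω₁ (FL) = (vx − vy − k·ωz)/r = 0.4700/0.05 = 9.4000
ω₂ (FR) = (vx + vy + k·ωz)/r = -0.1700/0.05 = -3.4000
ω₃ (RL) = (vx + vy − k·ωz)/r = -0.7300/0.05 = -14.6000
ω₄ (RR) = (vx − vy + k·ωz)/r = 1.0300/0.05 = 20.6000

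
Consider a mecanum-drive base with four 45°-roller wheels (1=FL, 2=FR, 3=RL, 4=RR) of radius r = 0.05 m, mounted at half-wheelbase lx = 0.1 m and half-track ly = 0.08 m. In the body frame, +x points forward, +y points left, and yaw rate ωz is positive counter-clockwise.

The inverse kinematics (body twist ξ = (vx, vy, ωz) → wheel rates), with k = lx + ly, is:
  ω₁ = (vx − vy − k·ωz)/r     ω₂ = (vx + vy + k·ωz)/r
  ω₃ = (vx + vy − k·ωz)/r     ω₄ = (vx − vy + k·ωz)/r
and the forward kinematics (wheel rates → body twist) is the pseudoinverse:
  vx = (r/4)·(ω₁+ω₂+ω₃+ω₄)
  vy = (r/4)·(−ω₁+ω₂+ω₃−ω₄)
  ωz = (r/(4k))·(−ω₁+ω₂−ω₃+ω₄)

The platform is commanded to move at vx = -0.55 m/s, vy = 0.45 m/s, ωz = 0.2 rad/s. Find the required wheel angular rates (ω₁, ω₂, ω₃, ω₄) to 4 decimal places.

(-20.7200, -1.2800, -2.7200, -19.2800)

k = lx + ly = 0.1 + 0.08 = 0.1800;  k·ωz = 0.1800·0.2 = 0.0360
ω₁ (FL) = (vx − vy − k·ωz)/r = -1.0360/0.05 = -20.7200
ω₂ (FR) = (vx + vy + k·ωz)/r = -0.0640/0.05 = -1.2800
ω₃ (RL) = (vx + vy − k·ωz)/r = -0.1360/0.05 = -2.7200
ω₄ (RR) = (vx − vy + k·ωz)/r = -0.9640/0.05 = -19.2800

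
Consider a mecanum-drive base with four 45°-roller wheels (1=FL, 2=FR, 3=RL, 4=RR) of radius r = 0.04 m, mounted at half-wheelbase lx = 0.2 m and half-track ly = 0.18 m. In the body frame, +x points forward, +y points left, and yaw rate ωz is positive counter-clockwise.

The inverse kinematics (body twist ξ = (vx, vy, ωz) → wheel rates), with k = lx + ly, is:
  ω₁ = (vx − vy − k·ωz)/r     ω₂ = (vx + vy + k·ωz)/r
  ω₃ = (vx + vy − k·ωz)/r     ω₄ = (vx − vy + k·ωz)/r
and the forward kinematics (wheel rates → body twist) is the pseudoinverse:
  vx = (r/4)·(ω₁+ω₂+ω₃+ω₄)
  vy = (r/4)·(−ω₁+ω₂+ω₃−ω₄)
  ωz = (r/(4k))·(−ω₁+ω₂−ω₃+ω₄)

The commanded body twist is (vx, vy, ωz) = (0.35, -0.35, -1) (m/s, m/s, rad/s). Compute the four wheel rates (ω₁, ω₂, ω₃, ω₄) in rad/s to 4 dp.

(27.0000, -9.5000, 9.5000, 8.0000)

k = lx + ly = 0.2 + 0.18 = 0.3800;  k·ωz = 0.3800·-1 = -0.3800
ω₁ (FL) = (vx − vy − k·ωz)/r = 1.0800/0.04 = 27.0000
ω₂ (FR) = (vx + vy + k·ωz)/r = -0.3800/0.04 = -9.5000
ω₃ (RL) = (vx + vy − k·ωz)/r = 0.3800/0.04 = 9.5000
ω₄ (RR) = (vx − vy + k·ωz)/r = 0.3200/0.04 = 8.0000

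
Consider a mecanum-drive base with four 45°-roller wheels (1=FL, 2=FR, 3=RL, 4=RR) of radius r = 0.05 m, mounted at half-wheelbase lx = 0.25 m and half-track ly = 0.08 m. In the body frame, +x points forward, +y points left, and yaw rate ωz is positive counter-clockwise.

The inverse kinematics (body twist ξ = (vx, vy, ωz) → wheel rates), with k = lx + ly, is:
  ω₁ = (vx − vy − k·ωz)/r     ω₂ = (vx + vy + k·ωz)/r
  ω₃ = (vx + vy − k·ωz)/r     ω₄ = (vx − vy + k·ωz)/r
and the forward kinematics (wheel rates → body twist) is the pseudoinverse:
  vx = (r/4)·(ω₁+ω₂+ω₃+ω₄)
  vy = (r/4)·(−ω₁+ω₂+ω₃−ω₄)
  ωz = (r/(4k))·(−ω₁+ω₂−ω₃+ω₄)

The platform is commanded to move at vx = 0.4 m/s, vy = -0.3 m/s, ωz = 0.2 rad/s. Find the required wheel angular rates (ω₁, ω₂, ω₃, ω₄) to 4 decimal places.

(12.6800, 3.3200, 0.6800, 15.3200)

k = lx + ly = 0.25 + 0.08 = 0.3300;  k·ωz = 0.3300·0.2 = 0.0660
ω₁ (FL) = (vx − vy − k·ωz)/r = 0.6340/0.05 = 12.6800
ω₂ (FR) = (vx + vy + k·ωz)/r = 0.1660/0.05 = 3.3200
ω₃ (RL) = (vx + vy − k·ωz)/r = 0.0340/0.05 = 0.6800
ω₄ (RR) = (vx − vy + k·ωz)/r = 0.7660/0.05 = 15.3200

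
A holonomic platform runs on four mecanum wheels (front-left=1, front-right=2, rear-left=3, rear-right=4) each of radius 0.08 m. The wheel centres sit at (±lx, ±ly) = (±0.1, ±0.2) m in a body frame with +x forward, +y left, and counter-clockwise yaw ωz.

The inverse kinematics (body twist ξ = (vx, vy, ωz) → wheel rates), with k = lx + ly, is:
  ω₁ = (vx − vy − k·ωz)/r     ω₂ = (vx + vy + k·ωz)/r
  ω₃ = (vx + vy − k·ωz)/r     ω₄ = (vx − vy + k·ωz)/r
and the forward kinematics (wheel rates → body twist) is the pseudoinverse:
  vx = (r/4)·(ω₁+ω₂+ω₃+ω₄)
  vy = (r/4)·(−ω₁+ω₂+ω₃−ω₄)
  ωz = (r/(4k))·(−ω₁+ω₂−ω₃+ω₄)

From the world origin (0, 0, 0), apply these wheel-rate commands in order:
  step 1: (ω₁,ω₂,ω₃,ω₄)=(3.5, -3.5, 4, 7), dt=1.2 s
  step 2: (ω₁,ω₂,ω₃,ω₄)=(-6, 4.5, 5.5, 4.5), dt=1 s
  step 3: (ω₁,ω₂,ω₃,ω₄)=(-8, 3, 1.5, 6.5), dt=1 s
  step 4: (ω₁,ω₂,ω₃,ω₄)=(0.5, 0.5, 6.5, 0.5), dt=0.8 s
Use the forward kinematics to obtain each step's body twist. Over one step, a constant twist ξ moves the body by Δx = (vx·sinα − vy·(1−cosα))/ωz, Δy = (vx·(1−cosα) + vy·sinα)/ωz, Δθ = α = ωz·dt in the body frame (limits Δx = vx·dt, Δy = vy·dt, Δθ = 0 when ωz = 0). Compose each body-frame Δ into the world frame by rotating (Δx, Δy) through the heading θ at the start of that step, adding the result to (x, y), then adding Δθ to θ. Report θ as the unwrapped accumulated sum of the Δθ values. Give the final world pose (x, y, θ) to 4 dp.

step 1: ξ=(vx,vy,ωz)=(0.2200, -0.2000, -0.2667), dt=1.2 → body Δ=(0.2214, -0.2778, -0.3200) → world pose (0.2214, -0.2778, -0.3200)
step 2: ξ=(vx,vy,ωz)=(0.1700, 0.2300, 0.6333), dt=1.0 → body Δ=(0.0884, 0.2670, 0.6333) → world pose (0.3894, -0.0522, 0.3133)
step 3: ξ=(vx,vy,ωz)=(0.0600, 0.1200, 1.0667), dt=1.0 → body Δ=(-0.0089, 0.1276, 1.0667) → world pose (0.3416, 0.0664, 1.3800)
step 4: ξ=(vx,vy,ωz)=(0.1600, 0.1200, -0.4000), dt=0.8 → body Δ=(0.1411, 0.0741, -0.3200) → world pose (0.2956, 0.2190, 1.0600)

(0.2956, 0.2190, 1.0600)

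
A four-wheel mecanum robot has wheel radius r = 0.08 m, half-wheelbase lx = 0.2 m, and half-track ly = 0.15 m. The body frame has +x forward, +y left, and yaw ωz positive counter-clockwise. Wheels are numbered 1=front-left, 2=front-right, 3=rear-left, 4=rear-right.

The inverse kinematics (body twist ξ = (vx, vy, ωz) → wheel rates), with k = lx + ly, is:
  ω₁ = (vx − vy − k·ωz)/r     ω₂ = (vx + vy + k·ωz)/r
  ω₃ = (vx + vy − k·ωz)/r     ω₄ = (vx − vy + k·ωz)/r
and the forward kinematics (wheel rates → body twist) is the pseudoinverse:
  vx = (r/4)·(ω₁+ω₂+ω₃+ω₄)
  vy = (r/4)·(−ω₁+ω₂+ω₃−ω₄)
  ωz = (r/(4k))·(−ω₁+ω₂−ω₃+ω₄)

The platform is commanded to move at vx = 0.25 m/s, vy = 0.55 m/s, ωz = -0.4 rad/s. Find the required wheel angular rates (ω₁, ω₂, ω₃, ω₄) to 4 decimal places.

(-2.0000, 8.2500, 11.7500, -5.5000)

k = lx + ly = 0.2 + 0.15 = 0.3500;  k·ωz = 0.3500·-0.4 = -0.1400
ω₁ (FL) = (vx − vy − k·ωz)/r = -0.1600/0.08 = -2.0000
ω₂ (FR) = (vx + vy + k·ωz)/r = 0.6600/0.08 = 8.2500
ω₃ (RL) = (vx + vy − k·ωz)/r = 0.9400/0.08 = 11.7500
ω₄ (RR) = (vx − vy + k·ωz)/r = -0.4400/0.08 = -5.5000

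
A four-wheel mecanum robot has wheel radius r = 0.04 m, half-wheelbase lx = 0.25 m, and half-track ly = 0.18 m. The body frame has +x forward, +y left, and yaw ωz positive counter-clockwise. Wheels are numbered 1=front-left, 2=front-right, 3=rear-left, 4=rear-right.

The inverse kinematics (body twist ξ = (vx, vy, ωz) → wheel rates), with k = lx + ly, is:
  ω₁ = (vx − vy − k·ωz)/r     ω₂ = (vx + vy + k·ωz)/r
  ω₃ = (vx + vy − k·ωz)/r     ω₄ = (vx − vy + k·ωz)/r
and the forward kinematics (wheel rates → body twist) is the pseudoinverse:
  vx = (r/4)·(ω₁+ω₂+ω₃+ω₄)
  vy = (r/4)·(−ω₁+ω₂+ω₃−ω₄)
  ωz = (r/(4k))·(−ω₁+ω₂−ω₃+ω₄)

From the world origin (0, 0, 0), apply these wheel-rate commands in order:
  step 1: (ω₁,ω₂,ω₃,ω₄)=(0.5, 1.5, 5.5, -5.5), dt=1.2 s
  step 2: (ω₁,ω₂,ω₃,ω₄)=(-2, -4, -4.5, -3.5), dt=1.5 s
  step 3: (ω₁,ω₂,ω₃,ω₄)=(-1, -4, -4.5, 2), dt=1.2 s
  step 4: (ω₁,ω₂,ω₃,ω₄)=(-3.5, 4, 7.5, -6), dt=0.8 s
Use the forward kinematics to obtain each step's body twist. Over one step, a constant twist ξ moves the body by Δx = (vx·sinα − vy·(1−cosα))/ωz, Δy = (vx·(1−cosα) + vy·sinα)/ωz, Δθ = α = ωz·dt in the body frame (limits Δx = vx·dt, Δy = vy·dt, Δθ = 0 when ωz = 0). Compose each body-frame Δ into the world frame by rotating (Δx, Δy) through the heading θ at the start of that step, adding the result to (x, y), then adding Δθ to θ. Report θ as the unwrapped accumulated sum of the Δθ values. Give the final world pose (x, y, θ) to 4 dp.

step 1: ξ=(vx,vy,ωz)=(0.0200, 0.1200, -0.2326), dt=1.2 → body Δ=(0.0437, 0.1388, -0.2791) → world pose (0.0437, 0.1388, -0.2791)
step 2: ξ=(vx,vy,ωz)=(-0.1400, -0.0300, -0.0233), dt=1.5 → body Δ=(-0.2107, -0.0413, -0.0349) → world pose (-0.1703, 0.1571, -0.3140)
step 3: ξ=(vx,vy,ωz)=(-0.0750, -0.0950, 0.0814), dt=1.2 → body Δ=(-0.0843, -0.1182, 0.0977) → world pose (-0.2870, 0.0707, -0.2163)
step 4: ξ=(vx,vy,ωz)=(0.0200, 0.2100, -0.1395), dt=0.8 → body Δ=(0.0253, 0.1668, -0.1116) → world pose (-0.2265, 0.2282, -0.3279)

(-0.2265, 0.2282, -0.3279)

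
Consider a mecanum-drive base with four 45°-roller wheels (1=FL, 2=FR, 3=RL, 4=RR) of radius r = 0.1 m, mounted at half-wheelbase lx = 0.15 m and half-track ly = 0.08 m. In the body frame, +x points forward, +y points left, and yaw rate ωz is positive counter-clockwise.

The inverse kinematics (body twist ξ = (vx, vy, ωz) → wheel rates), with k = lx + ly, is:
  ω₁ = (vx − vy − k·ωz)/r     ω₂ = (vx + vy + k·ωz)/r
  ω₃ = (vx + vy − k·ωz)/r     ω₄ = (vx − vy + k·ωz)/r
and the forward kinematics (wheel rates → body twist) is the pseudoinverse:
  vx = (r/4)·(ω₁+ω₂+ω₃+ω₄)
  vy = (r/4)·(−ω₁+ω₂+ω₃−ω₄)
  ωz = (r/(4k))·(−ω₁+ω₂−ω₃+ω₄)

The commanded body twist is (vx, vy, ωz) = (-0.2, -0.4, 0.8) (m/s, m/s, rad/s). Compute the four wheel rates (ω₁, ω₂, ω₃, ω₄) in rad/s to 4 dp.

k = lx + ly = 0.15 + 0.08 = 0.2300;  k·ωz = 0.2300·0.8 = 0.1840
ω₁ (FL) = (vx − vy − k·ωz)/r = 0.0160/0.1 = 0.1600
ω₂ (FR) = (vx + vy + k·ωz)/r = -0.4160/0.1 = -4.1600
ω₃ (RL) = (vx + vy − k·ωz)/r = -0.7840/0.1 = -7.8400
ω₄ (RR) = (vx − vy + k·ωz)/r = 0.3840/0.1 = 3.8400

(0.1600, -4.1600, -7.8400, 3.8400)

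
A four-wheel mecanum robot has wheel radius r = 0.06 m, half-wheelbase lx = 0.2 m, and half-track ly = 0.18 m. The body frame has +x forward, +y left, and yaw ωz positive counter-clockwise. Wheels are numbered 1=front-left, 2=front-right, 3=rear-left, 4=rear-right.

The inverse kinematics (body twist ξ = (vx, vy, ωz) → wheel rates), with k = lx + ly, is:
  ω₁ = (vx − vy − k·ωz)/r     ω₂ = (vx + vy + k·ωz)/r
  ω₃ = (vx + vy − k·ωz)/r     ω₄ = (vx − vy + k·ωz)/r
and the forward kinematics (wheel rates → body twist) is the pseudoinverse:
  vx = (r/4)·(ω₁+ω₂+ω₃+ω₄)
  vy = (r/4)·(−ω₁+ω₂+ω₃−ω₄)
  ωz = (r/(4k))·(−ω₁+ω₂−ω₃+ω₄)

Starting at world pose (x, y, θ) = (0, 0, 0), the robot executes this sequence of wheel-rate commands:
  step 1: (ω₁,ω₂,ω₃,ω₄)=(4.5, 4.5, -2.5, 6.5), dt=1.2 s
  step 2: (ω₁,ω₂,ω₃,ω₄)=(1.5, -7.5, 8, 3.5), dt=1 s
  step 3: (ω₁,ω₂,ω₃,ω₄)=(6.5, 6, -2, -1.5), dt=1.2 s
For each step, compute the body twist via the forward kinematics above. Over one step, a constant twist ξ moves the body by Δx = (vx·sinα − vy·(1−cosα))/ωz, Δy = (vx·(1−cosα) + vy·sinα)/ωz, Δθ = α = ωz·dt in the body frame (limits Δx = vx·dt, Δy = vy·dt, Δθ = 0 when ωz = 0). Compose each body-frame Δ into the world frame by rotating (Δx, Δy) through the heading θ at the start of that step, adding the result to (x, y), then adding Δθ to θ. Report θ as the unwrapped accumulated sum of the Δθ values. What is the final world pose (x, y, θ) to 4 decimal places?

step 1: ξ=(vx,vy,ωz)=(0.1950, -0.1350, 0.3553), dt=1.2 → body Δ=(0.2610, -0.1080, 0.4263) → world pose (0.2610, -0.1080, 0.4263)
step 2: ξ=(vx,vy,ωz)=(0.0825, -0.0675, -0.5329), dt=1.0 → body Δ=(0.0611, -0.0858, -0.5329) → world pose (0.3521, -0.1609, -0.1066)
step 3: ξ=(vx,vy,ωz)=(0.1350, -0.0150, 0.0000), dt=1.2 → body Δ=(0.1620, -0.0180, 0.0000) → world pose (0.5113, -0.1960, -0.1066)

(0.5113, -0.1960, -0.1066)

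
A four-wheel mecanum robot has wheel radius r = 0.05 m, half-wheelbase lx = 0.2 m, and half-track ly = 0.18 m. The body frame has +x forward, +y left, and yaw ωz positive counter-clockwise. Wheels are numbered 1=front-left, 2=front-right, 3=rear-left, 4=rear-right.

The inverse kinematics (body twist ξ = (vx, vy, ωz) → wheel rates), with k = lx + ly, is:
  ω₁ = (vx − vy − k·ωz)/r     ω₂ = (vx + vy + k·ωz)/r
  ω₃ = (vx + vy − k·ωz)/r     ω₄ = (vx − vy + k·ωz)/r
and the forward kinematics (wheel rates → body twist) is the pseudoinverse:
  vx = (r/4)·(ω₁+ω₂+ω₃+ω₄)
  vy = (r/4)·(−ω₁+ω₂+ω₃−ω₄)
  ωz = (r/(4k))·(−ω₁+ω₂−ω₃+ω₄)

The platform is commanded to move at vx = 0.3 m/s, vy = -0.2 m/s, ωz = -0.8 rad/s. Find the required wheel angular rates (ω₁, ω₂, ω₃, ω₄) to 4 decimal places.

k = lx + ly = 0.2 + 0.18 = 0.3800;  k·ωz = 0.3800·-0.8 = -0.3040
ω₁ (FL) = (vx − vy − k·ωz)/r = 0.8040/0.05 = 16.0800
ω₂ (FR) = (vx + vy + k·ωz)/r = -0.2040/0.05 = -4.0800
ω₃ (RL) = (vx + vy − k·ωz)/r = 0.4040/0.05 = 8.0800
ω₄ (RR) = (vx − vy + k·ωz)/r = 0.1960/0.05 = 3.9200

(16.0800, -4.0800, 8.0800, 3.9200)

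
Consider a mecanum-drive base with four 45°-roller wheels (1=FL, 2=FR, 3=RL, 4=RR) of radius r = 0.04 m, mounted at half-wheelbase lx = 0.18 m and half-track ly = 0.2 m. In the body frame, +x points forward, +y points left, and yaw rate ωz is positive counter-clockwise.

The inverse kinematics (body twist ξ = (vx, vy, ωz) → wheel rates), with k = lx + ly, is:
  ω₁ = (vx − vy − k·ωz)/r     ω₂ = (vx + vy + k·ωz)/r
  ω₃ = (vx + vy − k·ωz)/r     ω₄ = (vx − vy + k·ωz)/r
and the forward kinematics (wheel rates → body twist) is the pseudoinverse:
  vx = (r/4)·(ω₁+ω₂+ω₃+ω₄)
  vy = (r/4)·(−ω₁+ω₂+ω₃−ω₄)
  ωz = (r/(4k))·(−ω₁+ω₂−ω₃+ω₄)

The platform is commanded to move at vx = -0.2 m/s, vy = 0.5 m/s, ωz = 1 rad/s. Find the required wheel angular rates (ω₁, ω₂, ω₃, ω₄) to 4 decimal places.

(-27.0000, 17.0000, -2.0000, -8.0000)

k = lx + ly = 0.18 + 0.2 = 0.3800;  k·ωz = 0.3800·1 = 0.3800
ω₁ (FL) = (vx − vy − k·ωz)/r = -1.0800/0.04 = -27.0000
ω₂ (FR) = (vx + vy + k·ωz)/r = 0.6800/0.04 = 17.0000
ω₃ (RL) = (vx + vy − k·ωz)/r = -0.0800/0.04 = -2.0000
ω₄ (RR) = (vx − vy + k·ωz)/r = -0.3200/0.04 = -8.0000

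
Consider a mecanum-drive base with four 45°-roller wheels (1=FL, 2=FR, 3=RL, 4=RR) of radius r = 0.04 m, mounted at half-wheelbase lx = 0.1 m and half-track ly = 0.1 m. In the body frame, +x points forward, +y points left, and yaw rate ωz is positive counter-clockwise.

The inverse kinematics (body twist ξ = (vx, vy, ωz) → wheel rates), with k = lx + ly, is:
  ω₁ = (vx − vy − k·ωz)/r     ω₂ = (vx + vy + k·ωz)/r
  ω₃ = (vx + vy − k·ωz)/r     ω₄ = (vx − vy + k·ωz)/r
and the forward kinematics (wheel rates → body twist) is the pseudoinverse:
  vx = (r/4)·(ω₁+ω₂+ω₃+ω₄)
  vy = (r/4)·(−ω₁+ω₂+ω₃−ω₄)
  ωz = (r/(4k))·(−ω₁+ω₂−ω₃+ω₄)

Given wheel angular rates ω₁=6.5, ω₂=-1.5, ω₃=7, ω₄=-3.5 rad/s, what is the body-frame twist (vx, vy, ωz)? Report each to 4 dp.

(0.0850, 0.0250, -0.9250)

k = lx + ly = 0.1 + 0.1 = 0.2000
ω₁+ω₂+ω₃+ω₄ = 8.5000  →  vx = (0.04/4)·8.5000 = 0.0850
−ω₁+ω₂+ω₃−ω₄ = 2.5000  →  vy = (0.04/4)·2.5000 = 0.0250
−ω₁+ω₂−ω₃+ω₄ = -18.5000  →  ωz = (0.04/0.8000)·-18.5000 = -0.9250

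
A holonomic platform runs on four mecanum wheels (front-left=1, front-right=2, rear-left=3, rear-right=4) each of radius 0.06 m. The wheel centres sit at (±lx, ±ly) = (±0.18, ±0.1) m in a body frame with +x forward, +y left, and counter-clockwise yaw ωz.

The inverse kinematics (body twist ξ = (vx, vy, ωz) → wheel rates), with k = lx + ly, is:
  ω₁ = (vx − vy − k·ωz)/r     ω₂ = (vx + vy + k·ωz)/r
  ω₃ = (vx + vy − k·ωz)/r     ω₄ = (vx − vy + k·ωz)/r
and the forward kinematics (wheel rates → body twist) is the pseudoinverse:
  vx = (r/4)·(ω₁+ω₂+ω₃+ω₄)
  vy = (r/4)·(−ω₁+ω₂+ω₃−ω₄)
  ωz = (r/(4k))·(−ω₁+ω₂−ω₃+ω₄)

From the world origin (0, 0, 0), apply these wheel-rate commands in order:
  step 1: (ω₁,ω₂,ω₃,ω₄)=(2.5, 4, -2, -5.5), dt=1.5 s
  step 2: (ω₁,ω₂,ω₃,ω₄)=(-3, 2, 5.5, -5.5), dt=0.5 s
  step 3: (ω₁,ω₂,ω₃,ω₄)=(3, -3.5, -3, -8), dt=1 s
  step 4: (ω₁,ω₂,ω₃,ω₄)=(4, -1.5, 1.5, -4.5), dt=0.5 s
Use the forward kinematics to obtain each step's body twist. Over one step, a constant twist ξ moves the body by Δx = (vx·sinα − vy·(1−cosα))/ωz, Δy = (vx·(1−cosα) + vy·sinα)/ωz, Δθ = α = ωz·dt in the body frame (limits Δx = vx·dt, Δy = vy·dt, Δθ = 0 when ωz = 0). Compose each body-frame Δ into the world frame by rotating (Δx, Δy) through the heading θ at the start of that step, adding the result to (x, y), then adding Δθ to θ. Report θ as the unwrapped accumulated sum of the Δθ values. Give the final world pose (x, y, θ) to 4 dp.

step 1: ξ=(vx,vy,ωz)=(-0.0150, 0.0750, -0.1071), dt=1.5 → body Δ=(-0.0134, 0.1138, -0.1607) → world pose (-0.0134, 0.1138, -0.1607)
step 2: ξ=(vx,vy,ωz)=(-0.0150, 0.2400, -0.3214), dt=0.5 → body Δ=(0.0022, 0.1201, -0.1607) → world pose (0.0080, 0.2320, -0.3214)
step 3: ξ=(vx,vy,ωz)=(-0.1725, -0.0225, -0.6161), dt=1.0 → body Δ=(-0.1685, 0.0304, -0.6161) → world pose (-0.1423, 0.3141, -0.9375)
step 4: ξ=(vx,vy,ωz)=(-0.0075, 0.0075, -0.6161), dt=0.5 → body Δ=(-0.0031, 0.0043, -0.3080) → world pose (-0.1407, 0.3191, -1.2455)

(-0.1407, 0.3191, -1.2455)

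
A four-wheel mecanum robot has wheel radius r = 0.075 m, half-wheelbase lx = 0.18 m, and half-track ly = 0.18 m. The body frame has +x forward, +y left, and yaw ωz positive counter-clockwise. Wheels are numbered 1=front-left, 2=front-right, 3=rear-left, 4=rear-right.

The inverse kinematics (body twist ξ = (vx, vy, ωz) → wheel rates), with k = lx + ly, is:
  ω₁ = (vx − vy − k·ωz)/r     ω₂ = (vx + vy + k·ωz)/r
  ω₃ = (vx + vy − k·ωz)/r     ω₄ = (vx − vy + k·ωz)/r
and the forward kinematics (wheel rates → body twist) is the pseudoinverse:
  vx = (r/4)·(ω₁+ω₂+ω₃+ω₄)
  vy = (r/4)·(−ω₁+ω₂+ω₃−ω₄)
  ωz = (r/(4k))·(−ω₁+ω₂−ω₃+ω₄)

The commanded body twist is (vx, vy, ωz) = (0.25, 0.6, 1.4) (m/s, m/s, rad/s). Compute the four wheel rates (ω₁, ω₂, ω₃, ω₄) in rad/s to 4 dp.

k = lx + ly = 0.18 + 0.18 = 0.3600;  k·ωz = 0.3600·1.4 = 0.5040
ω₁ (FL) = (vx − vy − k·ωz)/r = -0.8540/0.075 = -11.3867
ω₂ (FR) = (vx + vy + k·ωz)/r = 1.3540/0.075 = 18.0533
ω₃ (RL) = (vx + vy − k·ωz)/r = 0.3460/0.075 = 4.6133
ω₄ (RR) = (vx − vy + k·ωz)/r = 0.1540/0.075 = 2.0533

(-11.3867, 18.0533, 4.6133, 2.0533)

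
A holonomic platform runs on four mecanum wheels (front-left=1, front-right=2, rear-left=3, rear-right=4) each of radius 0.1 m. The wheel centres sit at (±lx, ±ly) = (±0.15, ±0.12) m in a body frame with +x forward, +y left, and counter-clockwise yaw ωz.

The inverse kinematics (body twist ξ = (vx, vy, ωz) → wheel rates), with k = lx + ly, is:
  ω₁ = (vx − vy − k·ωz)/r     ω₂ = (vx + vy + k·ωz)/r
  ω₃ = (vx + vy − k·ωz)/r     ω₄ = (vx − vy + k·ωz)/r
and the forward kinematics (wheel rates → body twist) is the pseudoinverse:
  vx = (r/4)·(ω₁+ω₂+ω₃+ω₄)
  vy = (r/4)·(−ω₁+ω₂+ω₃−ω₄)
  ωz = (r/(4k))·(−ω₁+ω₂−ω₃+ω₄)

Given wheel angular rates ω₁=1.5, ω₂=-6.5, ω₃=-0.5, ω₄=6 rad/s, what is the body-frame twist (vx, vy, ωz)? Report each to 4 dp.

(0.0125, -0.3625, -0.1389)

k = lx + ly = 0.15 + 0.12 = 0.2700
ω₁+ω₂+ω₃+ω₄ = 0.5000  →  vx = (0.1/4)·0.5000 = 0.0125
−ω₁+ω₂+ω₃−ω₄ = -14.5000  →  vy = (0.1/4)·-14.5000 = -0.3625
−ω₁+ω₂−ω₃+ω₄ = -1.5000  →  ωz = (0.1/1.0800)·-1.5000 = -0.1389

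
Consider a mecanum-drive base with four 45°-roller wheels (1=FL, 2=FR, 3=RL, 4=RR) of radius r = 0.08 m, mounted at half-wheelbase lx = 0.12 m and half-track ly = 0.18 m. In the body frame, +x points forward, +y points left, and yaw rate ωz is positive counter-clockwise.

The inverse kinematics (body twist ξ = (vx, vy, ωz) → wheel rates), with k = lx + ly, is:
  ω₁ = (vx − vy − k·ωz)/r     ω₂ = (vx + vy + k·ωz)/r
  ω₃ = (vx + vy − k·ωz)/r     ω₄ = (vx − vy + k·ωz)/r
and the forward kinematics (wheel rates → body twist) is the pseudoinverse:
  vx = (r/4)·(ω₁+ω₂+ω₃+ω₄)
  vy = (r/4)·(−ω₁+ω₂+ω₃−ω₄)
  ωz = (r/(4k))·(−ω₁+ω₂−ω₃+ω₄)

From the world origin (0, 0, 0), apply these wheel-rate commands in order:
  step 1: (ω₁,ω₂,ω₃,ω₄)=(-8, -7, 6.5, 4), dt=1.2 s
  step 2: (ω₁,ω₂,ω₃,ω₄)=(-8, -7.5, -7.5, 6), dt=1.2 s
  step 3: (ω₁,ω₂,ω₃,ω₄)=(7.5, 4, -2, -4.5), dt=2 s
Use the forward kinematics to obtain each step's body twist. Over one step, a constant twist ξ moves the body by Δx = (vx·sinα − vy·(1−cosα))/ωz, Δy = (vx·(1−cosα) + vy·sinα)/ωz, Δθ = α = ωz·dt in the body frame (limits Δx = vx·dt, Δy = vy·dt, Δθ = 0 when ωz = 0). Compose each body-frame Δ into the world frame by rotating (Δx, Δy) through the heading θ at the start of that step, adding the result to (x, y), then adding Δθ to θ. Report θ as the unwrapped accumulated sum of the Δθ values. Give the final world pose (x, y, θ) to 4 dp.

step 1: ξ=(vx,vy,ωz)=(-0.0900, 0.0700, -0.1000), dt=1.2 → body Δ=(-0.1027, 0.0903, -0.1200) → world pose (-0.1027, 0.0903, -0.1200)
step 2: ξ=(vx,vy,ωz)=(-0.3400, -0.2600, 0.9333), dt=1.2 → body Δ=(-0.1707, -0.4563, 1.1200) → world pose (-0.3268, -0.3423, 1.0000)
step 3: ξ=(vx,vy,ωz)=(0.1000, -0.0200, -0.4000), dt=2.0 → body Δ=(0.1642, -0.1117, -0.8000) → world pose (-0.1441, -0.2645, 0.2000)

(-0.1441, -0.2645, 0.2000)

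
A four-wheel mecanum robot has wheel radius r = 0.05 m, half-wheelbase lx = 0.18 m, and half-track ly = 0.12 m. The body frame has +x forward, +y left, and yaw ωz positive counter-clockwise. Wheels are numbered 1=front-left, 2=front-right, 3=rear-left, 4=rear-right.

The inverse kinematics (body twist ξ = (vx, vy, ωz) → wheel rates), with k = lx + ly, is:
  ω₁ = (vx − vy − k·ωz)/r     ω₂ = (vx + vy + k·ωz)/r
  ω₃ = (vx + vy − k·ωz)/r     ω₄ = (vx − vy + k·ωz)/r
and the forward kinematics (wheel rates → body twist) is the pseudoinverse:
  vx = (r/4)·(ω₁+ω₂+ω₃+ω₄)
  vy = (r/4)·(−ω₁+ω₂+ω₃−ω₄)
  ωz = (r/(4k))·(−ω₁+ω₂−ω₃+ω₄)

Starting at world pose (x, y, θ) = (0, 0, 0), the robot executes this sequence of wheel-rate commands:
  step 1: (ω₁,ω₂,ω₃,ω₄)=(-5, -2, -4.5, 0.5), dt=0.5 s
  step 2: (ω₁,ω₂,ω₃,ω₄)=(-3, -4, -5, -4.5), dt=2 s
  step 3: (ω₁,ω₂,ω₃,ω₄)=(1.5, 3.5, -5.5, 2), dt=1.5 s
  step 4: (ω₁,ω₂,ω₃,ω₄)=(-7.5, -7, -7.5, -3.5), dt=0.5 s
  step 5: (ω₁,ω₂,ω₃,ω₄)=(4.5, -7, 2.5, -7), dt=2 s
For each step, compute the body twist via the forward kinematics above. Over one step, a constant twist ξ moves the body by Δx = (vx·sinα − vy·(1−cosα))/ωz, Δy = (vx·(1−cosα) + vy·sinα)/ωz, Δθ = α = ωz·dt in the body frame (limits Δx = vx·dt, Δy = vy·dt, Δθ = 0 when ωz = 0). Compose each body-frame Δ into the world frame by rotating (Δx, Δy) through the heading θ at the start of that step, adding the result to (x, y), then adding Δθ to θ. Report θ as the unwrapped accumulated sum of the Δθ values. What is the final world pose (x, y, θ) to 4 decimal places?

step 1: ξ=(vx,vy,ωz)=(-0.1375, -0.0250, 0.3333), dt=0.5 → body Δ=(-0.0674, -0.0182, 0.1667) → world pose (-0.0674, -0.0182, 0.1667)
step 2: ξ=(vx,vy,ωz)=(-0.2063, -0.0187, -0.0208), dt=2.0 → body Δ=(-0.4132, -0.0289, -0.0417) → world pose (-0.4700, -0.1152, 0.1250)
step 3: ξ=(vx,vy,ωz)=(0.0188, -0.0688, 0.3958), dt=1.5 → body Δ=(0.0562, -0.0891, 0.5938) → world pose (-0.4031, -0.1966, 0.7188)
step 4: ξ=(vx,vy,ωz)=(-0.3188, -0.0438, 0.1875), dt=0.5 → body Δ=(-0.1581, -0.0293, 0.0938) → world pose (-0.5028, -0.3227, 0.8125)
step 5: ξ=(vx,vy,ωz)=(-0.0875, -0.0250, -0.8750), dt=2.0 → body Δ=(-0.1321, 0.0897, -1.7500) → world pose (-0.6588, -0.3569, -0.9375)

(-0.6588, -0.3569, -0.9375)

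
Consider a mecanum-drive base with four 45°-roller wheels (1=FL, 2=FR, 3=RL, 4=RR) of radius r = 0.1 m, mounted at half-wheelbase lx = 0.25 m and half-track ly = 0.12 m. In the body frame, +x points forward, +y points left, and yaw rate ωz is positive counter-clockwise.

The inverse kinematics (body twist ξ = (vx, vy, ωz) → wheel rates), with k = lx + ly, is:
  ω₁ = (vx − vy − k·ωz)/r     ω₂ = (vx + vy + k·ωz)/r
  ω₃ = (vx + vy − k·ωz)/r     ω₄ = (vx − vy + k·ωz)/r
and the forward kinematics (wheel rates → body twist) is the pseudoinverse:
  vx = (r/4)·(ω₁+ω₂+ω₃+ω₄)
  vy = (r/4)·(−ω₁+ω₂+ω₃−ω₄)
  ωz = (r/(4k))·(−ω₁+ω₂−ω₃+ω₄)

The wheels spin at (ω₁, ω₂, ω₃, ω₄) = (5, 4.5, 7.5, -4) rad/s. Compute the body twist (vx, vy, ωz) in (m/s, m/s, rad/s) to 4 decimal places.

(0.3250, 0.2750, -0.8108)

k = lx + ly = 0.25 + 0.12 = 0.3700
ω₁+ω₂+ω₃+ω₄ = 13.0000  →  vx = (0.1/4)·13.0000 = 0.3250
−ω₁+ω₂+ω₃−ω₄ = 11.0000  →  vy = (0.1/4)·11.0000 = 0.2750
−ω₁+ω₂−ω₃+ω₄ = -12.0000  →  ωz = (0.1/1.4800)·-12.0000 = -0.8108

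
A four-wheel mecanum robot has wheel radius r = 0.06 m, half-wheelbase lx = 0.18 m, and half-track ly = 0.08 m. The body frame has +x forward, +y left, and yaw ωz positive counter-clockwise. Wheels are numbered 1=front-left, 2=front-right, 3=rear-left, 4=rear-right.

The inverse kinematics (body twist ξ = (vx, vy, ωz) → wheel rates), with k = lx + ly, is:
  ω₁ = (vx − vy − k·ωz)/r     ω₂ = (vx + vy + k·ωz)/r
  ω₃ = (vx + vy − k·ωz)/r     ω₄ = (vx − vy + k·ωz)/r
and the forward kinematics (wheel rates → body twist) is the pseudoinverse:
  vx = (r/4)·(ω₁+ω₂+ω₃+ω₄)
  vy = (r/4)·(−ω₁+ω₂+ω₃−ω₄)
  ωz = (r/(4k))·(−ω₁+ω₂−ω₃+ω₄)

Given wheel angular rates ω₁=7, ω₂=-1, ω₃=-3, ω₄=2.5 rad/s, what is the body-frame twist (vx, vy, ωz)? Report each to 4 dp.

(0.0825, -0.2025, -0.1442)

k = lx + ly = 0.18 + 0.08 = 0.2600
ω₁+ω₂+ω₃+ω₄ = 5.5000  →  vx = (0.06/4)·5.5000 = 0.0825
−ω₁+ω₂+ω₃−ω₄ = -13.5000  →  vy = (0.06/4)·-13.5000 = -0.2025
−ω₁+ω₂−ω₃+ω₄ = -2.5000  →  ωz = (0.06/1.0400)·-2.5000 = -0.1442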